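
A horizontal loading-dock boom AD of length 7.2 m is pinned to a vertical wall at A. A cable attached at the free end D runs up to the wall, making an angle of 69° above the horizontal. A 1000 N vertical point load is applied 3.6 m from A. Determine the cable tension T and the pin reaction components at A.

T = 535.6 N, A_x = 191.9 N, A_y = 500.0 N

ΣM about A: T·sin69°·7.2 − 1000·3.6 = 0 → T = 3600/(7.2·0.93358) = 535.573 ≈ 535.6 N.
ΣF_x = 0: A_x − T·cos69° = 0 → A_x = 535.573 × 0.358368 = 191.9 N.
ΣF_y = 0: A_y + T·sin69° − 1000 = 0 → A_y = 1000 − 535.573 × 0.93358 = 500.0 N.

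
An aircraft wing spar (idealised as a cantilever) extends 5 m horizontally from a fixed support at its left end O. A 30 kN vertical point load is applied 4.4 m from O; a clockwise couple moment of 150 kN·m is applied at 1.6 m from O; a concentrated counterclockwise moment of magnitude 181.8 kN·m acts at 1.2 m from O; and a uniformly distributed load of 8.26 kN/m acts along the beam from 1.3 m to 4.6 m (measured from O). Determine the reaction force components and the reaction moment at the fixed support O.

O_x = 0, O_y = 57.26 kN, M_O = 180.6 kN·m

Resultant of the distributed load: 8.26 × 3.3 = 27.258 kN at 2.95 m from O.
ΣF_x = 0: O_x = 0.
ΣF_y = 0: O_y − 30 − 8.26·3.3 = 0 → O_y = 57.26 kN.
ΣM about O: M_O − 30·4.4 − 150 + 181.8 − (8.26·3.3)·2.95 = 0 → M_O = 180.6 kN·m.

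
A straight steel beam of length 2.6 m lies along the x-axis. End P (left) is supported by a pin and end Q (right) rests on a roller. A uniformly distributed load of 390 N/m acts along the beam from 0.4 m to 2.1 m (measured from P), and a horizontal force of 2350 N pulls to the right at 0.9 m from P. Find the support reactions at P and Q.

P_x = -2350 N, P_y = 344.3 N, Q_y = 318.8 N

Resultant of the distributed load: 390 × 1.7 = 663 N at 1.25 m from P.
Taking moments about P: Q_y·2.6 − (390·1.7)·1.25 = 0 → Q_y = 828.75/2.6 = 318.75 ≈ 318.8 N.
ΣF_y = 0: P_y + 318.75 − 390·1.7 = 0 → P_y = 344.3 N.
ΣF_x = 0: P_x + 2350 = 0 → P_x = -2350 N.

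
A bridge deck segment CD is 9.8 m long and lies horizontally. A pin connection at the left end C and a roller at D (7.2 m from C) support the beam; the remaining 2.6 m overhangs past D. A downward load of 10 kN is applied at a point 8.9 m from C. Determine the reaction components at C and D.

Taking moments about C: D_y·7.2 − 10·8.9 = 0 → D_y = 89/7.2 = 12.3611 ≈ 12.36 kN.
ΣF_y = 0: C_y + 12.3611 − 10 = 0 → C_y = -2.361 kN.
ΣF_x = 0: no horizontal applied forces, so C_x = 0.

C_x = 0, C_y = -2.361 kN, D_y = 12.36 kN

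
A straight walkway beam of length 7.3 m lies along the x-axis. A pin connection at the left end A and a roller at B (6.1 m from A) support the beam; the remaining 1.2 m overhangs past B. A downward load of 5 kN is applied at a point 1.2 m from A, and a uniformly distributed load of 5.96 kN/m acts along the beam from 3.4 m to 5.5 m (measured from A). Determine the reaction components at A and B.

Resultant of the distributed load: 5.96 × 2.1 = 12.516 kN at 4.45 m from A.
Moments about A: B_y·6.1 − 5·1.2 − (5.96·2.1)·4.45 = 0 → B_y = 61.6962/6.1 = 10.1141 ≈ 10.11 kN.
ΣF_y = 0: A_y + 10.1141 − 5 − 5.96·2.1 = 0 → A_y = 7.402 kN.
ΣF_x = 0: no horizontal applied forces, so A_x = 0.

A_x = 0, A_y = 7.402 kN, B_y = 10.11 kN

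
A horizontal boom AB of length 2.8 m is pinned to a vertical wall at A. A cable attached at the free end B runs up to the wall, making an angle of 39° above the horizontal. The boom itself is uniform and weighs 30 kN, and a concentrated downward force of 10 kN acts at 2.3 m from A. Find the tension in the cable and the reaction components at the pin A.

ΣM about A: T·sin39°·2.8 − 30·1.4 − 10·2.3 = 0 → T = 65/(2.8·0.62932) = 36.8879 ≈ 36.89 kN.
ΣF_x = 0: A_x − T·cos39° = 0 → A_x = 36.8879 × 0.777146 = 28.67 kN.
ΣF_y = 0: A_y + T·sin39° − 30 − 10 = 0 → A_y = 40 − 36.8879 × 0.62932 = 16.79 kN.

T = 36.89 kN, A_x = 28.67 kN, A_y = 16.79 kN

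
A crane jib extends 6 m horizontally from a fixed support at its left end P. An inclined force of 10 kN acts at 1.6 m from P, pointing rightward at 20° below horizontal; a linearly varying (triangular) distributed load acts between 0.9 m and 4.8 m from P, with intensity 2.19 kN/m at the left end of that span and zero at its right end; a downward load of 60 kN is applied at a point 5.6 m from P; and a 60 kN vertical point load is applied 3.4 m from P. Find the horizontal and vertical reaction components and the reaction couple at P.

P_x = -9.397 kN, P_y = 127.7 kN, M_P = 554.9 kN·m

Resultant of the triangular load: ½ × 2.19 × 3.9 = 4.2705 kN, acting at 2.2 m from P (one-third of the span from the peak).
ΣF_x = 0: P_x + 10·cos20° = 0 → P_x = -9.397 kN.
ΣF_y = 0: P_y − 10·sin20° − ½·2.19·3.9 − 60 − 60 = 0 → P_y = 127.7 kN.
ΣM about P: M_P − 10·sin20°·1.6 − (½·2.19·3.9)·2.2 − 60·5.6 − 60·3.4 = 0 → M_P = 554.9 kN·m.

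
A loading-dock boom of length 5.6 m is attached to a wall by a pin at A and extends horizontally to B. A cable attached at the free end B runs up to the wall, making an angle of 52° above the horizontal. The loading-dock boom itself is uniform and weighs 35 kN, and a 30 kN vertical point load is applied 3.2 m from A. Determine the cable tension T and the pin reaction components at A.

T = 43.96 kN, A_x = 27.07 kN, A_y = 30.36 kN

ΣM about A: T·sin52°·5.6 − 35·2.8 − 30·3.2 = 0 → T = 194/(5.6·0.788011) = 43.9624 ≈ 43.96 kN.
ΣF_x = 0: A_x − T·cos52° = 0 → A_x = 43.9624 × 0.615661 = 27.07 kN.
ΣF_y = 0: A_y + T·sin52° − 35 − 30 = 0 → A_y = 65 − 43.9624 × 0.788011 = 30.36 kN.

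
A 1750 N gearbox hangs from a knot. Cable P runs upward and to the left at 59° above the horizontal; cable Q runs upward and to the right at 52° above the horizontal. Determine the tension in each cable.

ΣF_x = 0: −T_P·cos59° + T_Q·cos52° = 0 → T_Q = 0.836561·T_P.
ΣF_y = 0: T_P·sin59° + T_Q·sin52° = 1750.
Substitute: T_P·(0.857167 + 0.836561·0.788011) = 1750 → T_P = 1154.06 ≈ 1154 N.
Then T_Q = 0.836561 × 1154.06 = 965.4 N.

T_P = 1154 N, T_Q = 965.4 N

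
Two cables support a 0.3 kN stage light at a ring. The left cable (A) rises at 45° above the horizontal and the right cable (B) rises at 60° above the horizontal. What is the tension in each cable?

T_A = 0.1553 kN, T_B = 0.2196 kN

ΣF_x = 0: −T_A·cos45° + T_B·cos60° = 0 → T_B = 1.41421·T_A.
ΣF_y = 0: T_A·sin45° + T_B·sin60° = 0.3.
Substitute: T_A·(0.707107 + 1.41421·0.866025) = 0.3 → T_A = 0.155292 ≈ 0.1553 kN.
Then T_B = 1.41421 × 0.155292 = 0.2196 kN.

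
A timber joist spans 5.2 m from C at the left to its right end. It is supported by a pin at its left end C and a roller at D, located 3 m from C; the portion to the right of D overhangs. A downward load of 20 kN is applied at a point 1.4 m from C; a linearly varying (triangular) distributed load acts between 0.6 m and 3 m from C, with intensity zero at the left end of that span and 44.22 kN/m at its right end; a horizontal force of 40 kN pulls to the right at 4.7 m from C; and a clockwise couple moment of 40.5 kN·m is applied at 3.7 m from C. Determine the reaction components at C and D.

Resultant of the triangular load: ½ × 44.22 × 2.4 = 53.064 kN, acting at 2.2 m from C (one-third of the span from the peak).
ΣM about C: D_y·3 − 20·1.4 − (½·44.22·2.4)·2.2 − 40.5 = 0 → D_y = 185.2408/3 = 61.7469 ≈ 61.75 kN.
ΣF_y = 0: C_y + 61.7469 − 20 − ½·44.22·2.4 = 0 → C_y = 11.32 kN.
ΣF_x = 0: C_x + 40 = 0 → C_x = -40.00 kN.

C_x = -40.00 kN, C_y = 11.32 kN, D_y = 61.75 kN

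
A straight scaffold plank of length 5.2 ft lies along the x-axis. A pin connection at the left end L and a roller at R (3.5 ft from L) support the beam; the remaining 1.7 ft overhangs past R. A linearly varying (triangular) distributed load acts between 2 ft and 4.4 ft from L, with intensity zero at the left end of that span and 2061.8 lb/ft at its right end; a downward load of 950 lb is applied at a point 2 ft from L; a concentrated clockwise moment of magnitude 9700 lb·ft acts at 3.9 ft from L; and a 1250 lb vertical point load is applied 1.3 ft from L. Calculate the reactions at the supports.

L_x = 0, L_y = -1649 lb, R_y = 6323 lb

Resultant of the triangular load: ½ × 2061.8 × 2.4 = 2474.16 lb, acting at 3.6 ft from L (one-third of the span from the peak).
ΣM about L: R_y·3.5 − (½·2061.8·2.4)·3.6 − 950·2 − 9700 − 1250·1.3 = 0 → R_y = 22131.976/3.5 = 6323.42 ≈ 6323 lb.
ΣF_y = 0: L_y + 6323.42 − ½·2061.8·2.4 − 950 − 1250 = 0 → L_y = -1649 lb.
ΣF_x = 0: no horizontal applied forces, so L_x = 0.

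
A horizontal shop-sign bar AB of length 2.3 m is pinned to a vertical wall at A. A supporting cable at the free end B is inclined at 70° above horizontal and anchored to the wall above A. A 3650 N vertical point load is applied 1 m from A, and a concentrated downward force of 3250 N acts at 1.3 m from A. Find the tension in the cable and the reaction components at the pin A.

ΣM about A: T·sin70°·2.3 − 3650·1 − 3250·1.3 = 0 → T = 7875/(2.3·0.939693) = 3643.65 ≈ 3644 N.
ΣF_x = 0: A_x − T·cos70° = 0 → A_x = 3643.65 × 0.34202 = 1246 N.
ΣF_y = 0: A_y + T·sin70° − 3650 − 3250 = 0 → A_y = 6900 − 3643.65 × 0.939693 = 3476 N.

T = 3644 N, A_x = 1246 N, A_y = 3476 N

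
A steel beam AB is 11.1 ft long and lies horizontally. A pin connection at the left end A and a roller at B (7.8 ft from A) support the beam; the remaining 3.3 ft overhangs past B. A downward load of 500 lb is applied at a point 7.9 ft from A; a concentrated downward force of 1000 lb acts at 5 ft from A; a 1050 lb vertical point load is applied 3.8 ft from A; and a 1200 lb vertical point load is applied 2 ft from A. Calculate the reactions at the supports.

Taking moments about A: B_y·7.8 − 500·7.9 − 1000·5 − 1050·3.8 − 1200·2 = 0 → B_y = 15340/7.8 = 1966.67 ≈ 1967 lb.
ΣF_y = 0: A_y + 1966.67 − 500 − 1000 − 1050 − 1200 = 0 → A_y = 1783 lb.
ΣF_x = 0: no horizontal applied forces, so A_x = 0.

A_x = 0, A_y = 1783 lb, B_y = 1967 lb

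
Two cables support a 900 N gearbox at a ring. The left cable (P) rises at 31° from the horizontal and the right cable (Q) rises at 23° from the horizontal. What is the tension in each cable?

ΣF_x = 0: −T_P·cos31° + T_Q·cos23° = 0 → T_Q = 0.931193·T_P.
ΣF_y = 0: T_P·sin31° + T_Q·sin23° = 900.
Substitute: T_P·(0.515038 + 0.931193·0.390731) = 900 → T_P = 1024.03 ≈ 1024 N.
Then T_Q = 0.931193 × 1024.03 = 953.6 N.

T_P = 1024 N, T_Q = 953.6 N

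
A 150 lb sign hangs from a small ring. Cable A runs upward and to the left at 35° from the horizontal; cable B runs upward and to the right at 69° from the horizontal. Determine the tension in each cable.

T_A = 55.40 lb, T_B = 126.6 lb

ΣF_x = 0: −T_A·cos35° + T_B·cos69° = 0 → T_B = 2.28578·T_A.
ΣF_y = 0: T_A·sin35° + T_B·sin69° = 150.
Substitute: T_A·(0.573576 + 2.28578·0.93358) = 150 → T_A = 55.401 ≈ 55.40 lb.
Then T_B = 2.28578 × 55.401 = 126.6 lb.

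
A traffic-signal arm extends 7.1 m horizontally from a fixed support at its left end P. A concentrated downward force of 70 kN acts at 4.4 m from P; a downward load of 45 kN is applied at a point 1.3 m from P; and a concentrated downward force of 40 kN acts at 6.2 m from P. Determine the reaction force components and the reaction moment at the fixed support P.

P_x = 0, P_y = 155.0 kN, M_P = 614.5 kN·m

ΣF_x = 0: P_x = 0.
ΣF_y = 0: P_y − 70 − 45 − 40 = 0 → P_y = 155.0 kN.
ΣM about P: M_P − 70·4.4 − 45·1.3 − 40·6.2 = 0 → M_P = 614.5 kN·m.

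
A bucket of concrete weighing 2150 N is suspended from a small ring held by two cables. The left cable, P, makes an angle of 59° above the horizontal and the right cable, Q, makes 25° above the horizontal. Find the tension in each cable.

ΣF_x = 0: −T_P·cos59° + T_Q·cos25° = 0 → T_Q = 0.568282·T_P.
ΣF_y = 0: T_P·sin59° + T_Q·sin25° = 2150.
Substitute: T_P·(0.857167 + 0.568282·0.422618) = 2150 → T_P = 1959.3 ≈ 1959 N.
Then T_Q = 0.568282 × 1959.3 = 1113 N.

T_P = 1959 N, T_Q = 1113 N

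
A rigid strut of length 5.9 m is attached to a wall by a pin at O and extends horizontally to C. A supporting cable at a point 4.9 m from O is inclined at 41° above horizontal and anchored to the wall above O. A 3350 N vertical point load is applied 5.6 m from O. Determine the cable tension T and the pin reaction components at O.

ΣM about O: T·sin41°·4.9 − 3350·5.6 = 0 → T = 18760/(4.9·0.656059) = 5835.71 ≈ 5836 N.
ΣF_x = 0: O_x − T·cos41° = 0 → O_x = 5835.71 × 0.75471 = 4404 N.
ΣF_y = 0: O_y + T·sin41° − 3350 = 0 → O_y = 3350 − 5835.71 × 0.656059 = -478.6 N.

T = 5836 N, O_x = 4404 N, O_y = -478.6 N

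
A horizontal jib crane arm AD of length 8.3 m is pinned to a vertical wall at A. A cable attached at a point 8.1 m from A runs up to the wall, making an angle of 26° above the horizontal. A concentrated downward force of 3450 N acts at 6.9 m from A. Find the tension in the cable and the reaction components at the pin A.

T = 6704 N, A_x = 6026 N, A_y = 511.1 N

ΣM about A: T·sin26°·8.1 − 3450·6.9 = 0 → T = 23805/(8.1·0.438371) = 6704.11 ≈ 6704 N.
ΣF_x = 0: A_x − T·cos26° = 0 → A_x = 6704.11 × 0.898794 = 6026 N.
ΣF_y = 0: A_y + T·sin26° − 3450 = 0 → A_y = 3450 − 6704.11 × 0.438371 = 511.1 N.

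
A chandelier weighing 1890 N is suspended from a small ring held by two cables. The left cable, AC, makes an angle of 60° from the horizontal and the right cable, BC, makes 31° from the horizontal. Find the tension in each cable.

ΣF_x = 0: −T_AC·cos60° + T_BC·cos31° = 0 → T_BC = 0.583317·T_AC.
ΣF_y = 0: T_AC·sin60° + T_BC·sin31° = 1890.
Substitute: T_AC·(0.866025 + 0.583317·0.515038) = 1890 → T_AC = 1620.29 ≈ 1620 N.
Then T_BC = 0.583317 × 1620.29 = 945.1 N.

T_AC = 1620 N, T_BC = 945.1 N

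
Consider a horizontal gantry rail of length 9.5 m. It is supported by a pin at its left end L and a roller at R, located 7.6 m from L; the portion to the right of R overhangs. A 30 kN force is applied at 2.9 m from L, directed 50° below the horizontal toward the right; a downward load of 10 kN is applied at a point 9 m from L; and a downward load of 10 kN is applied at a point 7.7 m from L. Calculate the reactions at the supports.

Taking moments about L: R_y·7.6 − 30·sin50°·2.9 − 10·9 − 10·7.7 = 0 → R_y = 233.646/7.6 = 30.7429 ≈ 30.74 kN.
ΣF_y = 0: L_y + 30.7429 − 30·sin50° − 10 − 10 = 0 → L_y = 12.24 kN.
ΣF_x = 0: L_x + 30·cos50° = 0 → L_x = -19.28 kN.

L_x = -19.28 kN, L_y = 12.24 kN, R_y = 30.74 kN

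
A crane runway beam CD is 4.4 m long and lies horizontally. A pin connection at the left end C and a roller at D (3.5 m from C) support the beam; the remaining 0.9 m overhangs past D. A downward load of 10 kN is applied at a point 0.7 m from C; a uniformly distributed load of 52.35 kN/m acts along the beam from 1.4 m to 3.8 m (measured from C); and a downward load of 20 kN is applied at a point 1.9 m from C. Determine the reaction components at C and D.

C_x = 0, C_y = 49.45 kN, D_y = 106.2 kN

Resultant of the distributed load: 52.35 × 2.4 = 125.64 kN at 2.6 m from C.
Taking moments about C: D_y·3.5 − 10·0.7 − (52.35·2.4)·2.6 − 20·1.9 = 0 → D_y = 371.664/3.5 = 106.19 ≈ 106.2 kN.
ΣF_y = 0: C_y + 106.19 − 10 − 52.35·2.4 − 20 = 0 → C_y = 49.45 kN.
ΣF_x = 0: no horizontal applied forces, so C_x = 0.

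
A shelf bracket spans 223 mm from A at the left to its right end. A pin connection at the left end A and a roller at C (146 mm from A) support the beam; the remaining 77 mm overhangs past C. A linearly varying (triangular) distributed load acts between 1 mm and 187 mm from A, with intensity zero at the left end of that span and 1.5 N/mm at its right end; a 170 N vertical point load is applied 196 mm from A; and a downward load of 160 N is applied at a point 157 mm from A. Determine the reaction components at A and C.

Resultant of the triangular load: ½ × 1.5 × 186 = 139.5 N, acting at 125 mm from A (one-third of the span from the peak).
Taking moments about A: C_y·146 − (½·1.5·186)·125 − 170·196 − 160·157 = 0 → C_y = 75877.5/146 = 519.709 ≈ 519.7 N.
ΣF_y = 0: A_y + 519.709 − ½·1.5·186 − 170 − 160 = 0 → A_y = -50.21 N.
ΣF_x = 0: no horizontal applied forces, so A_x = 0.

A_x = 0, A_y = -50.21 N, C_y = 519.7 N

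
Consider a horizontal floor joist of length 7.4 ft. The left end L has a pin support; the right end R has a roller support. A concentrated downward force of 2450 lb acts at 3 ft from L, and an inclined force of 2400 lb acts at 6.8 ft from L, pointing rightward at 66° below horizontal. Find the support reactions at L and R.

Taking moments about L: R_y·7.4 − 2450·3 − 2400·sin66°·6.8 = 0 → R_y = 22259.1/7.4 = 3007.99 ≈ 3008 lb.
ΣF_y = 0: L_y + 3007.99 − 2450 − 2400·sin66° = 0 → L_y = 1635 lb.
ΣF_x = 0: L_x + 2400·cos66° = 0 → L_x = -976.2 lb.

L_x = -976.2 lb, L_y = 1635 lb, R_y = 3008 lb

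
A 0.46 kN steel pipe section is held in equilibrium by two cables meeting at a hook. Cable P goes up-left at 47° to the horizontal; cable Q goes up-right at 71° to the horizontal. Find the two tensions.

T_P = 0.1696 kN, T_Q = 0.3553 kN

ΣF_x = 0: −T_P·cos47° + T_Q·cos71° = 0 → T_Q = 2.09479·T_P.
ΣF_y = 0: T_P·sin47° + T_Q·sin71° = 0.46.
Substitute: T_P·(0.731354 + 2.09479·0.945519) = 0.46 → T_P = 0.169615 ≈ 0.1696 kN.
Then T_Q = 2.09479 × 0.169615 = 0.3553 kN.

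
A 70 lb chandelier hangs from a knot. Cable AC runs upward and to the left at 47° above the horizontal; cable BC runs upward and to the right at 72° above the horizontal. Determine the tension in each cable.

ΣF_x = 0: −T_AC·cos47° + T_BC·cos72° = 0 → T_BC = 2.20699·T_AC.
ΣF_y = 0: T_AC·sin47° + T_BC·sin72° = 70.
Substitute: T_AC·(0.731354 + 2.20699·0.951057) = 70 → T_AC = 24.7321 ≈ 24.73 lb.
Then T_BC = 2.20699 × 24.7321 = 54.58 lb.

T_AC = 24.73 lb, T_BC = 54.58 lb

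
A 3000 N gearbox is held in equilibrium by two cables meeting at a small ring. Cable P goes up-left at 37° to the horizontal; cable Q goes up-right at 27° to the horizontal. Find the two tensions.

ΣF_x = 0: −T_P·cos37° + T_Q·cos27° = 0 → T_Q = 0.89633·T_P.
ΣF_y = 0: T_P·sin37° + T_Q·sin27° = 3000.
Substitute: T_P·(0.601815 + 0.89633·0.45399) = 3000 → T_P = 2974.01 ≈ 2974 N.
Then T_Q = 0.89633 × 2974.01 = 2666 N.

T_P = 2974 N, T_Q = 2666 N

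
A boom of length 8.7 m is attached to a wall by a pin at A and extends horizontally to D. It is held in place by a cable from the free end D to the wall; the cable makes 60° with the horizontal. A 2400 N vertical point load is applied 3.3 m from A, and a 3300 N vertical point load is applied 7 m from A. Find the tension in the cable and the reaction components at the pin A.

ΣM about A: T·sin60°·8.7 − 2400·3.3 − 3300·7 = 0 → T = 31020/(8.7·0.866025) = 4117.11 ≈ 4117 N.
ΣF_x = 0: A_x − T·cos60° = 0 → A_x = 4117.11 × 0.5 = 2059 N.
ΣF_y = 0: A_y + T·sin60° − 2400 − 3300 = 0 → A_y = 5700 − 4117.11 × 0.866025 = 2134 N.

T = 4117 N, A_x = 2059 N, A_y = 2134 N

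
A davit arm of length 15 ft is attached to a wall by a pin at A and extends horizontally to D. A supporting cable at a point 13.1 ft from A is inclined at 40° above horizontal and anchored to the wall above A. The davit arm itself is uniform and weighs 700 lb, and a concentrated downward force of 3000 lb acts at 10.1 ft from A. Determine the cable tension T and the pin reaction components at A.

ΣM about A: T·sin40°·13.1 − 700·7.5 − 3000·10.1 = 0 → T = 35550/(13.1·0.642788) = 4221.83 ≈ 4222 lb.
ΣF_x = 0: A_x − T·cos40° = 0 → A_x = 4221.83 × 0.766044 = 3234 lb.
ΣF_y = 0: A_y + T·sin40° − 700 − 3000 = 0 → A_y = 3700 − 4221.83 × 0.642788 = 986.3 lb.

T = 4222 lb, A_x = 3234 lb, A_y = 986.3 lb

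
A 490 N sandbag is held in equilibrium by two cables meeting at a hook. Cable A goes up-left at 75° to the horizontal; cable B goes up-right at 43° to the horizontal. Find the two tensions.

ΣF_x = 0: −T_A·cos75° + T_B·cos43° = 0 → T_B = 0.35389·T_A.
ΣF_y = 0: T_A·sin75° + T_B·sin43° = 490.
Substitute: T_A·(0.965926 + 0.35389·0.681998) = 490 → T_A = 405.872 ≈ 405.9 N.
Then T_B = 0.35389 × 405.872 = 143.6 N.

T_A = 405.9 N, T_B = 143.6 N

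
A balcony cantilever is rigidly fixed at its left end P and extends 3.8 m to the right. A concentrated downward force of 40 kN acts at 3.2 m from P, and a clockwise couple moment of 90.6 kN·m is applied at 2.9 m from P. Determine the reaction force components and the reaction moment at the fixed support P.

P_x = 0, P_y = 40.00 kN, M_P = 218.6 kN·m

ΣF_x = 0: P_x = 0.
ΣF_y = 0: P_y − 40 = 0 → P_y = 40.00 kN.
ΣM about P: M_P − 40·3.2 − 90.6 = 0 → M_P = 218.6 kN·m.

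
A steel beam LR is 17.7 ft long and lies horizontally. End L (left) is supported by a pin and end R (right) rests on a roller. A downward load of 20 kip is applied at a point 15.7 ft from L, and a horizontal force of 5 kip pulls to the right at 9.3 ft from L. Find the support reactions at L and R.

L_x = -5.000 kip, L_y = 2.260 kip, R_y = 17.74 kip

ΣM about L: R_y·17.7 − 20·15.7 = 0 → R_y = 314/17.7 = 17.7401 ≈ 17.74 kip.
ΣF_y = 0: L_y + 17.7401 − 20 = 0 → L_y = 2.260 kip.
ΣF_x = 0: L_x + 5 = 0 → L_x = -5.000 kip.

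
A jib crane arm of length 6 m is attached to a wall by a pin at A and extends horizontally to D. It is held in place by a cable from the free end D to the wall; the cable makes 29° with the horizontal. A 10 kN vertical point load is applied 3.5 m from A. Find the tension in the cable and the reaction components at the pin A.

T = 12.03 kN, A_x = 10.52 kN, A_y = 4.167 kN

ΣM about A: T·sin29°·6 − 10·3.5 = 0 → T = 35/(6·0.48481) = 12.0322 ≈ 12.03 kN.
ΣF_x = 0: A_x − T·cos29° = 0 → A_x = 12.0322 × 0.87462 = 10.52 kN.
ΣF_y = 0: A_y + T·sin29° − 10 = 0 → A_y = 10 − 12.0322 × 0.48481 = 4.167 kN.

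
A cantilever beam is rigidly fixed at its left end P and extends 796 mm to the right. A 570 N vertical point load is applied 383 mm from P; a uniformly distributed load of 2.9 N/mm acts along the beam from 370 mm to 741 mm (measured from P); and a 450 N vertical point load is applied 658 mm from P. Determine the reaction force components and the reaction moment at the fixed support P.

Resultant of the distributed load: 2.9 × 371 = 1075.9 N at 555.5 mm from P.
ΣF_x = 0: P_x = 0.
ΣF_y = 0: P_y − 570 − 2.9·371 − 450 = 0 → P_y = 2096 N.
ΣM about P: M_P − 570·383 − (2.9·371)·555.5 − 450·658 = 0 → M_P = 1112000 N·mm.

P_x = 0, P_y = 2096 N, M_P = 1112000 N·mm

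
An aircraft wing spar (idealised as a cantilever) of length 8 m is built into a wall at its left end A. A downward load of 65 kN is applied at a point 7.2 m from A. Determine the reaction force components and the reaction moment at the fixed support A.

ΣF_x = 0: A_x = 0.
ΣF_y = 0: A_y − 65 = 0 → A_y = 65.00 kN.
ΣM about A: M_A − 65·7.2 = 0 → M_A = 468.0 kN·m.

A_x = 0, A_y = 65.00 kN, M_A = 468.0 kN·m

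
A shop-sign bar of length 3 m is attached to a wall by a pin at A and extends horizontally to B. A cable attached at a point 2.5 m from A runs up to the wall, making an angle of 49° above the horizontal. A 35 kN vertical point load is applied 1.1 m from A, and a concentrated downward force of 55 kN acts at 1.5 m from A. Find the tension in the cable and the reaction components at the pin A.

T = 64.13 kN, A_x = 42.07 kN, A_y = 41.60 kN

ΣM about A: T·sin49°·2.5 − 35·1.1 − 55·1.5 = 0 → T = 121/(2.5·0.75471) = 64.1306 ≈ 64.13 kN.
ΣF_x = 0: A_x − T·cos49° = 0 → A_x = 64.1306 × 0.656059 = 42.07 kN.
ΣF_y = 0: A_y + T·sin49° − 35 − 55 = 0 → A_y = 90 − 64.1306 × 0.75471 = 41.60 kN.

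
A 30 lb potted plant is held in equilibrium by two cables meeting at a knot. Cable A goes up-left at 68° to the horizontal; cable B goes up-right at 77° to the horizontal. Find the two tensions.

T_A = 11.77 lb, T_B = 19.59 lb

ΣF_x = 0: −T_A·cos68° + T_B·cos77° = 0 → T_B = 1.66528·T_A.
ΣF_y = 0: T_A·sin68° + T_B·sin77° = 30.
Substitute: T_A·(0.927184 + 1.66528·0.97437) = 30 → T_A = 11.7657 ≈ 11.77 lb.
Then T_B = 1.66528 × 11.7657 = 19.59 lb.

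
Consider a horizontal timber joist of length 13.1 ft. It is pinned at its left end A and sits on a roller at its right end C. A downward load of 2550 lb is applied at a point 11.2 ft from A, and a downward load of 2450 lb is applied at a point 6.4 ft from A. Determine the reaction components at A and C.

A_x = 0, A_y = 1623 lb, C_y = 3377 lb

Moments about A: C_y·13.1 − 2550·11.2 − 2450·6.4 = 0 → C_y = 44240/13.1 = 3377.1 ≈ 3377 lb.
ΣF_y = 0: A_y + 3377.1 − 2550 − 2450 = 0 → A_y = 1623 lb.
ΣF_x = 0: no horizontal applied forces, so A_x = 0.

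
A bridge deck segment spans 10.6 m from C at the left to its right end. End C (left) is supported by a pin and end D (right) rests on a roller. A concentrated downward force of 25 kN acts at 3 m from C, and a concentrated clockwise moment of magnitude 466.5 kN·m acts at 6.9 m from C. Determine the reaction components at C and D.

Moments about C: D_y·10.6 − 25·3 − 466.5 = 0 → D_y = 541.5/10.6 = 51.0849 ≈ 51.08 kN.
ΣF_y = 0: C_y + 51.0849 − 25 = 0 → C_y = -26.08 kN.
ΣF_x = 0: no horizontal applied forces, so C_x = 0.

C_x = 0, C_y = -26.08 kN, D_y = 51.08 kN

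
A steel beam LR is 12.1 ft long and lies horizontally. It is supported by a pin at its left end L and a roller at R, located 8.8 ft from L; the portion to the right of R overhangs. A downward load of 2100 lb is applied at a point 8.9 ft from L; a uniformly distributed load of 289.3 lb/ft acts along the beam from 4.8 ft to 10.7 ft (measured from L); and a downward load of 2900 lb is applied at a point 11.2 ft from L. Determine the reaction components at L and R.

L_x = 0, L_y = -611.1 lb, R_y = 7318 lb

Resultant of the distributed load: 289.3 × 5.9 = 1706.87 lb at 7.75 ft from L.
Moments about L: R_y·8.8 − 2100·8.9 − (289.3·5.9)·7.75 − 2900·11.2 = 0 → R_y = 64398.2425/8.8 = 7317.98 ≈ 7318 lb.
ΣF_y = 0: L_y + 7317.98 − 2100 − 289.3·5.9 − 2900 = 0 → L_y = -611.1 lb.
ΣF_x = 0: no horizontal applied forces, so L_x = 0.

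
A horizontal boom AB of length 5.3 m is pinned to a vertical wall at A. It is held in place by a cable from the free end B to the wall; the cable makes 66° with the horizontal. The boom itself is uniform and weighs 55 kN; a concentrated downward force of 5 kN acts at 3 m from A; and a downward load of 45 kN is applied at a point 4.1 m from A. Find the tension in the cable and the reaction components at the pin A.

ΣM about A: T·sin66°·5.3 − 55·2.65 − 5·3 − 45·4.1 = 0 → T = 345.25/(5.3·0.913545) = 71.3063 ≈ 71.31 kN.
ΣF_x = 0: A_x − T·cos66° = 0 → A_x = 71.3063 × 0.406737 = 29.00 kN.
ΣF_y = 0: A_y + T·sin66° − 55 − 5 − 45 = 0 → A_y = 105 − 71.3063 × 0.913545 = 39.86 kN.

T = 71.31 kN, A_x = 29.00 kN, A_y = 39.86 kN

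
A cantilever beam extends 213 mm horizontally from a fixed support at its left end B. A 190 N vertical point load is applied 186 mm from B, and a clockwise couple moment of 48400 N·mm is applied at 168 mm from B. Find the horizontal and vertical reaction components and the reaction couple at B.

B_x = 0, B_y = 190.0 N, M_B = 83740 N·mm

ΣF_x = 0: B_x = 0.
ΣF_y = 0: B_y − 190 = 0 → B_y = 190.0 N.
ΣM about B: M_B − 190·186 − 48400 = 0 → M_B = 83740 N·mm.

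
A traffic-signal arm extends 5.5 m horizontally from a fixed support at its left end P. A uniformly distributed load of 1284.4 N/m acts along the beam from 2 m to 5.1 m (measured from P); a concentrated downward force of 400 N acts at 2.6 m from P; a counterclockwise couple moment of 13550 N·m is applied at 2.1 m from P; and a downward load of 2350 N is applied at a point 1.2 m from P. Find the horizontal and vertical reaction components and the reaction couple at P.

Resultant of the distributed load: 1284.4 × 3.1 = 3981.64 N at 3.55 m from P.
ΣF_x = 0: P_x = 0.
ΣF_y = 0: P_y − 1284.4·3.1 − 400 − 2350 = 0 → P_y = 6732 N.
ΣM about P: M_P − (1284.4·3.1)·3.55 − 400·2.6 + 13550 − 2350·1.2 = 0 → M_P = 4445 N·m.

P_x = 0, P_y = 6732 N, M_P = 4445 N·m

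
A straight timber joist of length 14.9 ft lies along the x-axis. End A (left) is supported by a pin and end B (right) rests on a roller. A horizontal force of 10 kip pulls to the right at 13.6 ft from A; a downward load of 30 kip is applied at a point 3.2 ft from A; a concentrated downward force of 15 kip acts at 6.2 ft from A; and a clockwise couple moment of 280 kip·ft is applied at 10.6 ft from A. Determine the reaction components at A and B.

A_x = -10.00 kip, A_y = 13.52 kip, B_y = 31.48 kip

Taking moments about A: B_y·14.9 − 30·3.2 − 15·6.2 − 280 = 0 → B_y = 469/14.9 = 31.4765 ≈ 31.48 kip.
ΣF_y = 0: A_y + 31.4765 − 30 − 15 = 0 → A_y = 13.52 kip.
ΣF_x = 0: A_x + 10 = 0 → A_x = -10.00 kip.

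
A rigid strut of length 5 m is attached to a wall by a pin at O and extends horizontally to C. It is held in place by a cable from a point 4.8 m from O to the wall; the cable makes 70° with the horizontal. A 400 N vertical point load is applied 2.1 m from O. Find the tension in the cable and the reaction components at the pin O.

ΣM about O: T·sin70°·4.8 − 400·2.1 = 0 → T = 840/(4.8·0.939693) = 186.231 ≈ 186.2 N.
ΣF_x = 0: O_x − T·cos70° = 0 → O_x = 186.231 × 0.34202 = 63.69 N.
ΣF_y = 0: O_y + T·sin70° − 400 = 0 → O_y = 400 − 186.231 × 0.939693 = 225.0 N.

T = 186.2 N, O_x = 63.69 N, O_y = 225.0 N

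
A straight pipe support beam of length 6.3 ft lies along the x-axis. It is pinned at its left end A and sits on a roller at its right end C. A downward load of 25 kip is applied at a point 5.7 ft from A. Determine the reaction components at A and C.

Moments about A: C_y·6.3 − 25·5.7 = 0 → C_y = 142.5/6.3 = 22.619 ≈ 22.62 kip.
ΣF_y = 0: A_y + 22.619 − 25 = 0 → A_y = 2.381 kip.
ΣF_x = 0: no horizontal applied forces, so A_x = 0.

A_x = 0, A_y = 2.381 kip, C_y = 22.62 kip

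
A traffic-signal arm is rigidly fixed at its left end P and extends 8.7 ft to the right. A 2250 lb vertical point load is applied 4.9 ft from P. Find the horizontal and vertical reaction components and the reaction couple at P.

P_x = 0, P_y = 2250 lb, M_P = 11020 lb·ft

ΣF_x = 0: P_x = 0.
ΣF_y = 0: P_y − 2250 = 0 → P_y = 2250 lb.
ΣM about P: M_P − 2250·4.9 = 0 → M_P = 11020 lb·ft.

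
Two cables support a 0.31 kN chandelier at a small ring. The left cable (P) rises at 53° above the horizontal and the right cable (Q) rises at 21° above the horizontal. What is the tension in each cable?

T_P = 0.3011 kN, T_Q = 0.1941 kN

ΣF_x = 0: −T_P·cos53° + T_Q·cos21° = 0 → T_Q = 0.644631·T_P.
ΣF_y = 0: T_P·sin53° + T_Q·sin21° = 0.31.
Substitute: T_P·(0.798636 + 0.644631·0.358368) = 0.31 → T_P = 0.301073 ≈ 0.3011 kN.
Then T_Q = 0.644631 × 0.301073 = 0.1941 kN.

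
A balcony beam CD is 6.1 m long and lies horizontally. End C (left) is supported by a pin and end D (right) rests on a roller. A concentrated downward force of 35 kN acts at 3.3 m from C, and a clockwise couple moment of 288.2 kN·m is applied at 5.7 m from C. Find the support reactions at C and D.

C_x = 0, C_y = -31.18 kN, D_y = 66.18 kN

ΣM about C: D_y·6.1 − 35·3.3 − 288.2 = 0 → D_y = 403.7/6.1 = 66.1803 ≈ 66.18 kN.
ΣF_y = 0: C_y + 66.1803 − 35 = 0 → C_y = -31.18 kN.
ΣF_x = 0: no horizontal applied forces, so C_x = 0.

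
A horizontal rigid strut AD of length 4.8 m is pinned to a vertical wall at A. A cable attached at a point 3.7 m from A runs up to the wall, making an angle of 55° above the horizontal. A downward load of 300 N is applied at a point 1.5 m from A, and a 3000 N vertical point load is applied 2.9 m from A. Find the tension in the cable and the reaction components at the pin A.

T = 3019 N, A_x = 1732 N, A_y = 827.0 N

ΣM about A: T·sin55°·3.7 − 300·1.5 − 3000·2.9 = 0 → T = 9150/(3.7·0.819152) = 3018.94 ≈ 3019 N.
ΣF_x = 0: A_x − T·cos55° = 0 → A_x = 3018.94 × 0.573576 = 1732 N.
ΣF_y = 0: A_y + T·sin55° − 300 − 3000 = 0 → A_y = 3300 − 3018.94 × 0.819152 = 827.0 N.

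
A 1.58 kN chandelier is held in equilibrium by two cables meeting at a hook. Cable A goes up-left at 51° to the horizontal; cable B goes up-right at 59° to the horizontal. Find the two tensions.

ΣF_x = 0: −T_A·cos51° + T_B·cos59° = 0 → T_B = 1.22189·T_A.
ΣF_y = 0: T_A·sin51° + T_B·sin59° = 1.58.
Substitute: T_A·(0.777146 + 1.22189·0.857167) = 1.58 → T_A = 0.865986 ≈ 0.8660 kN.
Then T_B = 1.22189 × 0.865986 = 1.058 kN.

T_A = 0.8660 kN, T_B = 1.058 kN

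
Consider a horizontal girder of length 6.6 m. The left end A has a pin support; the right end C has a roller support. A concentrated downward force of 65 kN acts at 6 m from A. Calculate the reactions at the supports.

ΣM about A: C_y·6.6 − 65·6 = 0 → C_y = 390/6.6 = 59.0909 ≈ 59.09 kN.
ΣF_y = 0: A_y + 59.0909 − 65 = 0 → A_y = 5.909 kN.
ΣF_x = 0: no horizontal applied forces, so A_x = 0.

A_x = 0, A_y = 5.909 kN, C_y = 59.09 kN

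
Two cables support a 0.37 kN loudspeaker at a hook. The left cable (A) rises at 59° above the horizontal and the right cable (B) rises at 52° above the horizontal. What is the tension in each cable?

T_A = 0.2440 kN, T_B = 0.2041 kN

ΣF_x = 0: −T_A·cos59° + T_B·cos52° = 0 → T_B = 0.836561·T_A.
ΣF_y = 0: T_A·sin59° + T_B·sin52° = 0.37.
Substitute: T_A·(0.857167 + 0.836561·0.788011) = 0.37 → T_A = 0.244001 ≈ 0.2440 kN.
Then T_B = 0.836561 × 0.244001 = 0.2041 kN.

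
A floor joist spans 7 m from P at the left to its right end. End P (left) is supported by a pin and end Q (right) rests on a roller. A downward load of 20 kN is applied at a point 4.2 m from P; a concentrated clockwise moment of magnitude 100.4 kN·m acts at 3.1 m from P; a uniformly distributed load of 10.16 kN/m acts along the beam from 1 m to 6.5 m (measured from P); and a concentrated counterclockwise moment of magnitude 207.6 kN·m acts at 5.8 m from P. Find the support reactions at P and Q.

P_x = 0, P_y = 49.26 kN, Q_y = 26.62 kN

Resultant of the distributed load: 10.16 × 5.5 = 55.88 kN at 3.75 m from P.
Moments about P: Q_y·7 − 20·4.2 − 100.4 − (10.16·5.5)·3.75 + 207.6 = 0 → Q_y = 186.35/7 = 26.6214 ≈ 26.62 kN.
ΣF_y = 0: P_y + 26.6214 − 20 − 10.16·5.5 = 0 → P_y = 49.26 kN.
ΣF_x = 0: no horizontal applied forces, so P_x = 0.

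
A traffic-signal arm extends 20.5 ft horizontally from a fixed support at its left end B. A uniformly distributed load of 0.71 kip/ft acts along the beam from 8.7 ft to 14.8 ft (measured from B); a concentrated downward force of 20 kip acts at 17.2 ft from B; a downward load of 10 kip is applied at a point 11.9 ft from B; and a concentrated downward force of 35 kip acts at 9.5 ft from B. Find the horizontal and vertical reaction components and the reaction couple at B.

B_x = 0, B_y = 69.33 kip, M_B = 846.4 kip·ft

Resultant of the distributed load: 0.71 × 6.1 = 4.331 kip at 11.75 ft from B.
ΣF_x = 0: B_x = 0.
ΣF_y = 0: B_y − 0.71·6.1 − 20 − 10 − 35 = 0 → B_y = 69.33 kip.
ΣM about B: M_B − (0.71·6.1)·11.75 − 20·17.2 − 10·11.9 − 35·9.5 = 0 → M_B = 846.4 kip·ft.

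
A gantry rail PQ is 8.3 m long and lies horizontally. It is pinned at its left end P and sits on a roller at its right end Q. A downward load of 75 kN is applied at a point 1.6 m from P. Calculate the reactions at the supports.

Moments about P: Q_y·8.3 − 75·1.6 = 0 → Q_y = 120/8.3 = 14.4578 ≈ 14.46 kN.
ΣF_y = 0: P_y + 14.4578 − 75 = 0 → P_y = 60.54 kN.
ΣF_x = 0: no horizontal applied forces, so P_x = 0.

P_x = 0, P_y = 60.54 kN, Q_y = 14.46 kN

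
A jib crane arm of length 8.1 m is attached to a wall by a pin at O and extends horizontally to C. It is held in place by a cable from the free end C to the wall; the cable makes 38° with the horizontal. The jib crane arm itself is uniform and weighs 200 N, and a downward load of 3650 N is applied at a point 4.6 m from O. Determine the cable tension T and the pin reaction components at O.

ΣM about O: T·sin38°·8.1 − 200·4.05 − 3650·4.6 = 0 → T = 17600/(8.1·0.615661) = 3529.28 ≈ 3529 N.
ΣF_x = 0: O_x − T·cos38° = 0 → O_x = 3529.28 × 0.788011 = 2781 N.
ΣF_y = 0: O_y + T·sin38° − 200 − 3650 = 0 → O_y = 3850 − 3529.28 × 0.615661 = 1677 N.

T = 3529 N, O_x = 2781 N, O_y = 1677 N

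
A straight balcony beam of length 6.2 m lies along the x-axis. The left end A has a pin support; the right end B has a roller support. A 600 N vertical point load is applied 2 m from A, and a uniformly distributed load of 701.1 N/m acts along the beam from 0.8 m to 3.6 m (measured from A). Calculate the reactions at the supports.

Resultant of the distributed load: 701.1 × 2.8 = 1963.08 N at 2.2 m from A.
Moments about A: B_y·6.2 − 600·2 − (701.1·2.8)·2.2 = 0 → B_y = 5518.776/6.2 = 890.125 ≈ 890.1 N.
ΣF_y = 0: A_y + 890.125 − 600 − 701.1·2.8 = 0 → A_y = 1673 N.
ΣF_x = 0: no horizontal applied forces, so A_x = 0.

A_x = 0, A_y = 1673 N, B_y = 890.1 N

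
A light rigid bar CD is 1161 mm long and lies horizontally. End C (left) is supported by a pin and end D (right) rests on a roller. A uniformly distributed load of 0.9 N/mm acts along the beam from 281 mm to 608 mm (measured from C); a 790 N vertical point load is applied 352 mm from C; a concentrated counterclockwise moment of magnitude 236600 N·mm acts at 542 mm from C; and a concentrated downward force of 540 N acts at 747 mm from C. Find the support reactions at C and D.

C_x = 0, C_y = 1128 N, D_y = 495.8 N

Resultant of the distributed load: 0.9 × 327 = 294.3 N at 444.5 mm from C.
Taking moments about C: D_y·1161 − (0.9·327)·444.5 − 790·352 + 236600 − 540·747 = 0 → D_y = 575676.35/1161 = 495.845 ≈ 495.8 N.
ΣF_y = 0: C_y + 495.845 − 0.9·327 − 790 − 540 = 0 → C_y = 1128 N.
ΣF_x = 0: no horizontal applied forces, so C_x = 0.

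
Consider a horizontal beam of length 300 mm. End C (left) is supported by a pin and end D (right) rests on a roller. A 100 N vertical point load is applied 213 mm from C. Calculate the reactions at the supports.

C_x = 0, C_y = 29.00 N, D_y = 71.00 N

ΣM about C: D_y·300 − 100·213 = 0 → D_y = 21300/300 = 71.00 N.
ΣF_y = 0: C_y + 71 − 100 = 0 → C_y = 29.00 N.
ΣF_x = 0: no horizontal applied forces, so C_x = 0.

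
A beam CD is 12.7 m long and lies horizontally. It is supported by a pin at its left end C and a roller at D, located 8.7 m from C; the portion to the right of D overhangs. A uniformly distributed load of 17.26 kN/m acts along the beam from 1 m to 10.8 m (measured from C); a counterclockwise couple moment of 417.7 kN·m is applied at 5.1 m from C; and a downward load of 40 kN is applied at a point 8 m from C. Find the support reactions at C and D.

C_x = 0, C_y = 105.7 kN, D_y = 103.5 kN

Resultant of the distributed load: 17.26 × 9.8 = 169.148 kN at 5.9 m from C.
ΣM about C: D_y·8.7 − (17.26·9.8)·5.9 + 417.7 − 40·8 = 0 → D_y = 900.2732/8.7 = 103.48 ≈ 103.5 kN.
ΣF_y = 0: C_y + 103.48 − 17.26·9.8 − 40 = 0 → C_y = 105.7 kN.
ΣF_x = 0: no horizontal applied forces, so C_x = 0.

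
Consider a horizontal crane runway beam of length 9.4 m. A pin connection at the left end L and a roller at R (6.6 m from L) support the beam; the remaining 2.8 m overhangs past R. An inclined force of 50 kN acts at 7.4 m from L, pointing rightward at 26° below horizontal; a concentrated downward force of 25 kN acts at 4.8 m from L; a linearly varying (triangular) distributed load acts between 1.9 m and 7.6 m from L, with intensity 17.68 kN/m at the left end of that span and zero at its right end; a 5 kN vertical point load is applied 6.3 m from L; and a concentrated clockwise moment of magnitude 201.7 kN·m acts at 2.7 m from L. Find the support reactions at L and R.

Resultant of the triangular load: ½ × 17.68 × 5.7 = 50.388 kN, acting at 3.8 m from L (one-third of the span from the peak).
Moments about L: R_y·6.6 − 50·sin26°·7.4 − 25·4.8 − (½·17.68·5.7)·3.8 − 5·6.3 − 201.7 = 0 → R_y = 706.872/6.6 = 107.102 ≈ 107.1 kN.
ΣF_y = 0: L_y + 107.102 − 50·sin26° − 25 − ½·17.68·5.7 − 5 = 0 → L_y = -4.795 kN.
ΣF_x = 0: L_x + 50·cos26° = 0 → L_x = -44.94 kN.

L_x = -44.94 kN, L_y = -4.795 kN, R_y = 107.1 kN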